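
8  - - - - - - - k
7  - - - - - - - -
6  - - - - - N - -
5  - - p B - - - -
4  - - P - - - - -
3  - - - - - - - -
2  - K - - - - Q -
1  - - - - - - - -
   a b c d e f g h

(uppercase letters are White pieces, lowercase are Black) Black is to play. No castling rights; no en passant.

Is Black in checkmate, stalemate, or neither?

stalemate

Black to move; black king on h8.
In check: no.
King squares — g7: attacked by Qg2; h7: attacked by Nf6; g8: attacked by Qg2.
Legal moves for Black: none.
Not in check and no legal moves → stalemate.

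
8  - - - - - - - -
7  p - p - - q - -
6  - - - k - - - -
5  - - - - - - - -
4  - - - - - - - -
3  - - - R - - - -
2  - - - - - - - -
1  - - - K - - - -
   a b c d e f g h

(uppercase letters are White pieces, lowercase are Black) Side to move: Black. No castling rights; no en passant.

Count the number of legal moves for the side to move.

6

Black to move; king on d6.
In check: yes, from the white rook on d3.
Legal moves: Ke7, Ke6, Kc6, Ke5, Kc5, Qd5.
Count: 6.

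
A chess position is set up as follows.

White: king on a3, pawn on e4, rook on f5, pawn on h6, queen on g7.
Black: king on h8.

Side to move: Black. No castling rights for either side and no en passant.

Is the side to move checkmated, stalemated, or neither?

checkmate

Black to move; black king on h8.
In check: yes, from the white queen on g7.
King squares — g7: attacked by Ph6; h7: attacked by Qg7; g8: attacked by Qg7.
Legal moves for Black: none.
In check with no legal moves → checkmate.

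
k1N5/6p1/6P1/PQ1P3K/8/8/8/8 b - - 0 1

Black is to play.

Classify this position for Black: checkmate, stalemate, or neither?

Black to move; black king on a8.
In check: no.
King squares — a7: attacked by Nc8; b7: attacked by Qb5; b8: attacked by Qb5.
Legal moves for Black: none.
Not in check and no legal moves → stalemate.

stalemate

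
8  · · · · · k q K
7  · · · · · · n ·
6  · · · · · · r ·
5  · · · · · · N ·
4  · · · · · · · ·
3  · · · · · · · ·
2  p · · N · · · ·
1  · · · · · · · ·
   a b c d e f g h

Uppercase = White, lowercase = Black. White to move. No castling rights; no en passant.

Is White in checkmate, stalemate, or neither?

checkmate

White to move; white king on h8.
In check: yes, from the black queen on g8.
King squares — g7: attacked by Rg6; h7: attacked by Qg8; g8: attacked by Kf8.
Legal moves for White: none.
In check with no legal moves → checkmate.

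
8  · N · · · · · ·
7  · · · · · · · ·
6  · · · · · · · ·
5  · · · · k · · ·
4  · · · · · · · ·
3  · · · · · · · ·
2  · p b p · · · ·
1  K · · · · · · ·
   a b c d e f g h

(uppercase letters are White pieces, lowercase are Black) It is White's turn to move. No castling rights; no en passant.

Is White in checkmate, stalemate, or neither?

White to move; white king on a1.
In check: yes, from the black pawn on b2.
King squares — b1: attacked by Bc2; a2: available; b2: available.
Legal moves for White: Kxb2, Ka2.
White is in check but has 2 legal moves → neither.

neither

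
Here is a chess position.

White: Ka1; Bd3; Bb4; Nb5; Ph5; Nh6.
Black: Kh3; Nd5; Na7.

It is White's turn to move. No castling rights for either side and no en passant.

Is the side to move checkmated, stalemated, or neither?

White to move; white king on a1.
In check: no.
Legal moves for White include: Ng8, Nf7, Nf5, Ng4, Nc7, Nxa7, Nd6, Nd4, Nc3, Na3, Bf8, Be7, Bd6, Bc5, Ba5, Bc3, Ba3, Bd2, ... (list truncated; more exist).
White has legal moves and is not in check → neither.

neither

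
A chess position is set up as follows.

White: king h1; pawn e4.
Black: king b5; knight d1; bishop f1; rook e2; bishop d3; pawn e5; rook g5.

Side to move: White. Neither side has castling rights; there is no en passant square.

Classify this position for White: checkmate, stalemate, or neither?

stalemate

White to move; white king on h1.
In check: no.
King squares — g1: attacked by Rg5; g2: attacked by Bf1; h2: attacked by Re2.
Legal moves for White: none.
Not in check and no legal moves → stalemate.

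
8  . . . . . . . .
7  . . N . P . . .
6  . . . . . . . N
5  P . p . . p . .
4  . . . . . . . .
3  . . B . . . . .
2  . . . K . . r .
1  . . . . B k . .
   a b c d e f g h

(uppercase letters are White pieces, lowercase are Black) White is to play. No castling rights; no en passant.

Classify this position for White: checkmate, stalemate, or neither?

White to move; white king on d2.
In check: yes, from the black rook on g2.
Legal moves for White: Ke3, Kd3, Kd1, Kc1, Bf2.
White is in check but has 5 legal moves → neither.

neither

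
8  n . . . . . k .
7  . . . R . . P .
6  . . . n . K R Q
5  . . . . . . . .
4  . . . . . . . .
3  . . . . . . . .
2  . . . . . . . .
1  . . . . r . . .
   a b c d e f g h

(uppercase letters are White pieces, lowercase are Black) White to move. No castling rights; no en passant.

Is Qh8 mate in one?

After Qh8: black king on g8; in check: yes, from the white queen on h8.
King squares — f7: attacked by Kf6; g7: attacked by Kf6; h7: attacked by Qh8; f8: attacked by Pg7; h8: attacked by Pg7.
Black has no legal moves → checkmate.

yes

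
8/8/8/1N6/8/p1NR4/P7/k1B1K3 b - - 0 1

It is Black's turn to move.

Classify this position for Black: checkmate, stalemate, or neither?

Black to move; black king on a1.
In check: no.
King squares — b1: attacked by Nc3; a2: attacked by Nc3; b2: attacked by Bc1.
Legal moves for Black: none.
Not in check and no legal moves → stalemate.

stalemate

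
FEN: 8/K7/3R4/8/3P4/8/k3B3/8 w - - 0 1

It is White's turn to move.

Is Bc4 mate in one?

no

After Bc4: black king on a2; in check: yes, from the white bishop on c4.
Black has 4 legal replies: Ka3, Kb2, Kb1, Ka1.
In check but a legal move exists → not checkmate.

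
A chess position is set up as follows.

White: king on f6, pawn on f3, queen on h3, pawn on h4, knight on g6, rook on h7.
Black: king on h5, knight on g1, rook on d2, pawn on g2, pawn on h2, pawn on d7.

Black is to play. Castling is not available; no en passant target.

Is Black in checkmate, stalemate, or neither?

checkmate

Black to move; black king on h5.
In check: yes, from the white rook on h7.
King squares — g4: attacked by Pf3; h4: attacked by Qh3; g5: attacked by Ph4; g6: attacked by Kf6; h6: attacked by Rh7.
Legal moves for Black: none.
In check with no legal moves → checkmate.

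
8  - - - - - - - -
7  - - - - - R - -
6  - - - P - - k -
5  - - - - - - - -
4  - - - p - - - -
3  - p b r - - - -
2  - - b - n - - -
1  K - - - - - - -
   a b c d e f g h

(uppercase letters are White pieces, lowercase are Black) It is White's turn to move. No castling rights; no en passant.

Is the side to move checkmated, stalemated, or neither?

checkmate

White to move; white king on a1.
In check: yes, from the black bishop on c3.
King squares — b1: attacked by Bc2; a2: attacked by Pb3; b2: attacked by Bc3.
Legal moves for White: none.
In check with no legal moves → checkmate.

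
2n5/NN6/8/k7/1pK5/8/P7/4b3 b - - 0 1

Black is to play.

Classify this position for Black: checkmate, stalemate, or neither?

neither

Black to move; black king on a5.
In check: yes, from the white knight on b7.
King squares — a4: available; b4: own pawn; b5: attacked by Kc4; a6: available; b6: available.
Legal moves for Black: Kb6, Ka6, Ka4.
Black is in check but has 3 legal moves → neither.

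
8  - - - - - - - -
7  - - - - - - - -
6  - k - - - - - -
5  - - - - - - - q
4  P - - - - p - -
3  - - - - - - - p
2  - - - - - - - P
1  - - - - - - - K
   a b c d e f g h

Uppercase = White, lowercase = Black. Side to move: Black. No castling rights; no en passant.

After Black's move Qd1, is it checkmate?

After Qd1: white king on h1; in check: yes, from the black queen on d1.
King squares — g1: attacked by Qd1; g2: attacked by Ph3; h2: own pawn.
White has no legal moves → checkmate.

yes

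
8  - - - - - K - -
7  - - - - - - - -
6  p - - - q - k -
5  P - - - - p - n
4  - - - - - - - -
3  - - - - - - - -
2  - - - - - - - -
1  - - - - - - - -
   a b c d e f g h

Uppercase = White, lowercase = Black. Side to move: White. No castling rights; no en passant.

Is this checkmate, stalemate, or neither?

White to move; white king on f8.
In check: no.
King squares — e7: attacked by Qe6; f7: attacked by Qe6; g7: attacked by Nh5; e8: attacked by Qe6; g8: attacked by Qe6.
Legal moves for White: none.
Not in check and no legal moves → stalemate.

stalemate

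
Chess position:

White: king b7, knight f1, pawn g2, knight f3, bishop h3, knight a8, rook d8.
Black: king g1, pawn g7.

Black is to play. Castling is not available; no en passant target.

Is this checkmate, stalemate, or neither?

Black to move; black king on g1.
In check: yes, from the white knight on f3.
Legal moves for Black: Kf2, Kh1, Kxf1.
Black is in check but has 3 legal moves → neither.

neither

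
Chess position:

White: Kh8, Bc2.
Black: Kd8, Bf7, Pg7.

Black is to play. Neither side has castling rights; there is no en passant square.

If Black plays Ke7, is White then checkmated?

no

After Ke7: white king on h8; in check: no.
White is not in check, so this cannot be checkmate.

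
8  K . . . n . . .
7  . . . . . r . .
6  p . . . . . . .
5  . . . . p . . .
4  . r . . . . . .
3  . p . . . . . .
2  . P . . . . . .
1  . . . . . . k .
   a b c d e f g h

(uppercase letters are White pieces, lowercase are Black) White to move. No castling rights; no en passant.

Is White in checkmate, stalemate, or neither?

White to move; white king on a8.
In check: no.
King squares — a7: attacked by Rf7; b7: attacked by Rb4; b8: attacked by Rb4.
Legal moves for White: none.
Not in check and no legal moves → stalemate.

stalemate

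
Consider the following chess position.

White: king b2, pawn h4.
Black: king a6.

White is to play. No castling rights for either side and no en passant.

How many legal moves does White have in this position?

White to move; king on b2.
In check: no.
Legal moves: Kc3, Kb3, Ka3, Kc2, Ka2, Kc1, Kb1, Ka1, h5.
Count: 9.

9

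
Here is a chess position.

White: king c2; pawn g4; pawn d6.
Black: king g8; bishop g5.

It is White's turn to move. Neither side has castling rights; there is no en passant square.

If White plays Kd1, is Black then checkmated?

After Kd1: black king on g8; in check: no.
Black is not in check, so this cannot be checkmate.

no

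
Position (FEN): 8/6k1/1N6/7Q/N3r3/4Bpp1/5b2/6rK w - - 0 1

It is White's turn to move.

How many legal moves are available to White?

White to move; king on h1.
In check: yes, from the black rook on g1.
Legal moves: none.
Count: 0.

0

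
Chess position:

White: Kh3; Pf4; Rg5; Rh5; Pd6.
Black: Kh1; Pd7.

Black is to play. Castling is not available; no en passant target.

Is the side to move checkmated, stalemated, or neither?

Black to move; black king on h1.
In check: no.
King squares — g1: attacked by Rg5; g2: attacked by Kh3; h2: attacked by Kh3.
Legal moves for Black: none.
Not in check and no legal moves → stalemate.

stalemate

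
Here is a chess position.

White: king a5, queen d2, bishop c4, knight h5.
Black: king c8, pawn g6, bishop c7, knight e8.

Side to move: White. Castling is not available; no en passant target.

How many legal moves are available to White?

4

White to move; king on a5.
In check: yes, from the black bishop on c7.
Legal moves: Ka6, Kb5, Kb4, Ka4.
Count: 4.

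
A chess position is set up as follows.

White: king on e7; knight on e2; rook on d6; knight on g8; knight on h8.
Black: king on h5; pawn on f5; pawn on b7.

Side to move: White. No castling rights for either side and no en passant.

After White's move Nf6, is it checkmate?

no

After Nf6: black king on h5; in check: yes, from the white knight on f6.
Black has 3 legal replies: Kh6, Kg5, Kh4.
In check but a legal move exists → not checkmate.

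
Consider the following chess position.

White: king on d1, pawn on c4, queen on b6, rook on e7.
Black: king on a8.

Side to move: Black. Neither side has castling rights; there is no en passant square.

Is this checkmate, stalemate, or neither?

stalemate

Black to move; black king on a8.
In check: no.
King squares — a7: attacked by Qb6; b7: attacked by Qb6; b8: attacked by Qb6.
Legal moves for Black: none.
Not in check and no legal moves → stalemate.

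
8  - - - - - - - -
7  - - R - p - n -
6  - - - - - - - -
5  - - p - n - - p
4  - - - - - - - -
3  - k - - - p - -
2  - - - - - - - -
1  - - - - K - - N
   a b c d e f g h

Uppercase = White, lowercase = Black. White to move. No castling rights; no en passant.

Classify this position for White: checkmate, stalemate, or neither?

White to move; white king on e1.
In check: no.
Legal moves for White: Rc8, Rxe7, Rd7, Rb7+, Ra7, Rc6, Rxc5, Ng3, Nf2, Kf2, Kd2, Kf1, Kd1.
White has 13 legal moves and is not in check → neither.

neither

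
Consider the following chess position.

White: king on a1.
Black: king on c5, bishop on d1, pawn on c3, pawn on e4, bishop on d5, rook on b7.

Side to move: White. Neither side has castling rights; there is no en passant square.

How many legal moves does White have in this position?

White to move; king on a1.
In check: no.
Legal moves: none.
Count: 0.

0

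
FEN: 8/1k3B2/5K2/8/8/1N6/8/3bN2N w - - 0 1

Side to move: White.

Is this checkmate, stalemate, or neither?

neither

White to move; white king on f6.
In check: no.
Legal moves for White include: Bg8, Be8, Bg6, Be6, Bh5, Bd5+, Bc4, Kg7, Ke7, Kg6, Ke6, Kg5, Kf5, Ke5, Nc5+, Na5+, Nd4, Nd2, ... (list truncated; more exist).
White has legal moves and is not in check → neither.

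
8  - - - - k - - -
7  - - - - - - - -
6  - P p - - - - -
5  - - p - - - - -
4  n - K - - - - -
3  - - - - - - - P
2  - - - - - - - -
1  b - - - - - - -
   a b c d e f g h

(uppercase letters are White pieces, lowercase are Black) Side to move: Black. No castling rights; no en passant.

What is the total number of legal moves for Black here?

Black to move; king on e8.
In check: no.
Legal moves: Kf8, Kd8, Kf7, Ke7, Kd7, Nxb6+, Nc3, Nb2+, Bh8, Bg7, Bf6, Be5, Bd4, Bc3, Bb2.
Count: 15.

15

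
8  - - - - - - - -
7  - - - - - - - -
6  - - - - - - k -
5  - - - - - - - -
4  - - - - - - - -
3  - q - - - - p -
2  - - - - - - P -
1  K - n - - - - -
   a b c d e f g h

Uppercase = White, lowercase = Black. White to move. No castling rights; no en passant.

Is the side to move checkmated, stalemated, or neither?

White to move; white king on a1.
In check: no.
King squares — b1: attacked by Qb3; a2: attacked by Nc1; b2: attacked by Qb3.
Legal moves for White: none.
Not in check and no legal moves → stalemate.

stalemate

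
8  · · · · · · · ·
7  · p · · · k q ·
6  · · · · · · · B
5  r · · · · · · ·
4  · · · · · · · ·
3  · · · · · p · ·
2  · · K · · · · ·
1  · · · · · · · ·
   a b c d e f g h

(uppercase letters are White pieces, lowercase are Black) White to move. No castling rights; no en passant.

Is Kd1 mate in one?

After Kd1: black king on f7; in check: no.
Black is not in check, so this cannot be checkmate.

no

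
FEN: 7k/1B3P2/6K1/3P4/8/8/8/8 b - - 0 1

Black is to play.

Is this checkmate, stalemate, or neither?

Black to move; black king on h8.
In check: no.
King squares — g7: attacked by Kg6; h7: attacked by Kg6; g8: attacked by Pf7.
Legal moves for Black: none.
Not in check and no legal moves → stalemate.

stalemate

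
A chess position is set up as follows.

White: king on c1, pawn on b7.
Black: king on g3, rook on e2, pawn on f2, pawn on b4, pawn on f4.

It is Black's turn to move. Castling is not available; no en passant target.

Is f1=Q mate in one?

After f1=Q: white king on c1; in check: yes, from the black queen on f1.
King squares — b1: attacked by Qf1; d1: attacked by Qf1; b2: attacked by Re2; c2: attacked by Re2; d2: attacked by Re2.
White has no legal moves → checkmate.

yes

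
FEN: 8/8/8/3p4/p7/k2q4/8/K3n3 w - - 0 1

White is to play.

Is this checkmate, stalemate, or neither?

White to move; white king on a1.
In check: no.
King squares — b1: attacked by Qd3; a2: attacked by Ka3; b2: attacked by Ka3.
Legal moves for White: none.
Not in check and no legal moves → stalemate.

stalemate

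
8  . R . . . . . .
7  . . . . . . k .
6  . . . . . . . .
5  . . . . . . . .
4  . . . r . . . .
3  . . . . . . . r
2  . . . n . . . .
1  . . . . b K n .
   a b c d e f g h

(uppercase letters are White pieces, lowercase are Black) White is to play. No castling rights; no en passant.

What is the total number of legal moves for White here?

3

White to move; king on f1.
In check: yes, from the black knight on d2.
Legal moves: Kg2, Kxg1, Kxe1.
Count: 3.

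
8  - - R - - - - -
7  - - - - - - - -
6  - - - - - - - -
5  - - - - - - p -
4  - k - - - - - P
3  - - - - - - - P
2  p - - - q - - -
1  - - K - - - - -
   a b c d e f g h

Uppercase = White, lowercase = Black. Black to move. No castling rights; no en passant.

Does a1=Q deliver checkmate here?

yes

After a1=Q: white king on c1; in check: yes, from the black queen on a1.
King squares — b1: attacked by Qa1; d1: attacked by Qa1; b2: attacked by Qa1; c2: attacked by Qe2; d2: attacked by Qe2.
White has no legal moves → checkmate.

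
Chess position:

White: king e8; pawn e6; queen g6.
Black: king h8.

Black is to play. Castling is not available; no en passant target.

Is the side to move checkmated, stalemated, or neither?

stalemate

Black to move; black king on h8.
In check: no.
King squares — g7: attacked by Qg6; h7: attacked by Qg6; g8: attacked by Qg6.
Legal moves for Black: none.
Not in check and no legal moves → stalemate.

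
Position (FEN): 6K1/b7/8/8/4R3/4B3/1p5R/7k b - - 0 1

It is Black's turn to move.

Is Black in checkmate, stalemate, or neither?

neither

Black to move; black king on h1.
In check: yes, from the white rook on h2.
Legal moves for Black: Kxh2.
Black is in check but has 1 legal move → neither.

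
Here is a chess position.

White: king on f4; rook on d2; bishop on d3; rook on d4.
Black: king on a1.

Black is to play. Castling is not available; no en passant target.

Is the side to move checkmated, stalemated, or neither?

Black to move; black king on a1.
In check: no.
King squares — b1: attacked by Bd3; a2: attacked by Rd2; b2: attacked by Rd2.
Legal moves for Black: none.
Not in check and no legal moves → stalemate.

stalemate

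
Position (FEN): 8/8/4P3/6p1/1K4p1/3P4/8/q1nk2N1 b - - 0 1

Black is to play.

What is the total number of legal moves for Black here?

23

Black to move; king on d1.
In check: no.
Legal moves: Kd2, Kc2, Ke1, Nxd3+, Nb3, Ne2, Na2+, Qh8, Qa8, Qg7, Qa7, Qf6, Qa6, Qe5, Qa5+, Qd4+, Qa4+, Qc3+, Qa3+, Qb2+, Qa2, Qb1+, g3.
Count: 23.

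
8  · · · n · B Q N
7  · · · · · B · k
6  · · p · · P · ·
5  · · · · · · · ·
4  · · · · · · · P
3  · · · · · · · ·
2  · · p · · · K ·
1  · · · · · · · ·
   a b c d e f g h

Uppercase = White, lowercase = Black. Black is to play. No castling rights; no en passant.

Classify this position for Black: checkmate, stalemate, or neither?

Black to move; black king on h7.
In check: yes, from the white queen on g8.
King squares — g6: attacked by Bf7; h6: attacked by Bf8; g7: attacked by Pf6; g8: attacked by Bf7; h8: attacked by Qg8.
Legal moves for Black: none.
In check with no legal moves → checkmate.

checkmate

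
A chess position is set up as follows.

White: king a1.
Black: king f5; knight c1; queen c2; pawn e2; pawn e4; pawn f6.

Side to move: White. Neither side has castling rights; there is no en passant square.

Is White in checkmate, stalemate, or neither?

White to move; white king on a1.
In check: no.
King squares — b1: attacked by Qc2; a2: attacked by Nc1; b2: attacked by Qc2.
Legal moves for White: none.
Not in check and no legal moves → stalemate.

stalemate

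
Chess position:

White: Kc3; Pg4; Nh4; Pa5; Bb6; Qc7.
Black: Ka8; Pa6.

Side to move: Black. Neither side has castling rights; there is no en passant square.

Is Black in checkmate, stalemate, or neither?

Black to move; black king on a8.
In check: no.
King squares — a7: attacked by Bb6; b7: attacked by Qc7; b8: attacked by Qc7.
Legal moves for Black: none.
Not in check and no legal moves → stalemate.

stalemate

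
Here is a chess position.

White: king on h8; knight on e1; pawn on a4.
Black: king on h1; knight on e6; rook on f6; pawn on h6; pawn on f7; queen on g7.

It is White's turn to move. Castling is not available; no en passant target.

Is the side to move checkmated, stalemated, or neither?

White to move; white king on h8.
In check: yes, from the black queen on g7.
King squares — g7: attacked by Ne6; h7: attacked by Qg7; g8: attacked by Qg7.
Legal moves for White: none.
In check with no legal moves → checkmate.

checkmate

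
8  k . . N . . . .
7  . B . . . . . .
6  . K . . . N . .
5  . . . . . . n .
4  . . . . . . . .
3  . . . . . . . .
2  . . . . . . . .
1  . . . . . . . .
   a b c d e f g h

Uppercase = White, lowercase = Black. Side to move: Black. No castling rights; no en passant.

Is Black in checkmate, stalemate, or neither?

neither

Black to move; black king on a8.
In check: yes, from the white bishop on b7.
Legal moves for Black: Kb8.
Black is in check but has 1 legal move → neither.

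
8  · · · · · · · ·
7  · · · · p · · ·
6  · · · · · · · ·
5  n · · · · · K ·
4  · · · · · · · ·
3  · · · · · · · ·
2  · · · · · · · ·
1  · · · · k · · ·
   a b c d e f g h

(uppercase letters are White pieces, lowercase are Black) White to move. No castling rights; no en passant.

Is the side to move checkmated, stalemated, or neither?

White to move; white king on g5.
In check: no.
Legal moves for White: Kh6, Kg6, Kh5, Kf5, Kh4, Kg4, Kf4.
White has 7 legal moves and is not in check → neither.

neither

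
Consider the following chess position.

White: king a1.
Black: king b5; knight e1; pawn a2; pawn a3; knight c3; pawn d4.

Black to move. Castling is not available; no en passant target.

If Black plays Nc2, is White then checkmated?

After Nc2: white king on a1; in check: yes, from the black knight on c2.
King squares — b1: attacked by Pa2; a2: attacked by Nc3; b2: attacked by Pa3.
White has no legal moves → checkmate.

yes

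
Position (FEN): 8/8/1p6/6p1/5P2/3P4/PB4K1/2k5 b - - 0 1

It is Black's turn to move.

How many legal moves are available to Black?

Black to move; king on c1.
In check: yes, from the white bishop on b2.
Legal moves: Kd2, Kc2, Kxb2, Kd1, Kb1.
Count: 5.

5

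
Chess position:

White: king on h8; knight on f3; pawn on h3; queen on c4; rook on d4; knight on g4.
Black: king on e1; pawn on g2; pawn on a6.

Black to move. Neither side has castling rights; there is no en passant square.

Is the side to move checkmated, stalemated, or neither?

Black to move; black king on e1.
In check: yes, from the white knight on f3.
King squares — d1: attacked by Rd4; f1: attacked by Qc4; d2: attacked by Nf3; e2: attacked by Qc4; f2: attacked by Ng4.
Legal moves for Black: none.
In check with no legal moves → checkmate.

checkmate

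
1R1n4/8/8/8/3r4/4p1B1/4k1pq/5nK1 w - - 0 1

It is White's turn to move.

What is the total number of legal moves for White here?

1

White to move; king on g1.
In check: yes, from the black queen on h2.
Legal moves: Bxh2.
Count: 1.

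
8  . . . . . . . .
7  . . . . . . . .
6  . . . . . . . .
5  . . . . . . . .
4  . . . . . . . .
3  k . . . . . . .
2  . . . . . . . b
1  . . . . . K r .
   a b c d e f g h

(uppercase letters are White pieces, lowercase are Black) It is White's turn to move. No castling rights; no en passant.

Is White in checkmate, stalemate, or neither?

White to move; white king on f1.
In check: yes, from the black rook on g1.
King squares — e1: attacked by Rg1; g1: attacked by Bh2; e2: available; f2: available; g2: attacked by Rg1.
Legal moves for White: Kf2, Ke2.
White is in check but has 2 legal moves → neither.

neither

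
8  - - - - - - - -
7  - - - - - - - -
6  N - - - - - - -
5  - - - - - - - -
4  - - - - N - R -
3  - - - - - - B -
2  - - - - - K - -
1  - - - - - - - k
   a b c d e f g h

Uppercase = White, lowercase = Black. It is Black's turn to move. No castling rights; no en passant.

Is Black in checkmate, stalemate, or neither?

Black to move; black king on h1.
In check: no.
King squares — g1: attacked by Kf2; g2: attacked by Kf2; h2: attacked by Bg3.
Legal moves for Black: none.
Not in check and no legal moves → stalemate.

stalemate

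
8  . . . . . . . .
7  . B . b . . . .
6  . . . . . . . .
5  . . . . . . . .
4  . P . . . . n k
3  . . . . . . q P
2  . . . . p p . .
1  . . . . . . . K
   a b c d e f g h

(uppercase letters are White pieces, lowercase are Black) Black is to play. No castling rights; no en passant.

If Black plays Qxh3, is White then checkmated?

yes

After Qxh3: white king on h1; in check: yes, from the black queen on h3.
King squares — g1: attacked by Pf2; g2: attacked by Qh3; h2: attacked by Qh3.
White has no legal moves → checkmate.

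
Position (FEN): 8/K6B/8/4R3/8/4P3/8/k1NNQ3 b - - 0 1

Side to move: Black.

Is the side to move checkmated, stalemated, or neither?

stalemate

Black to move; black king on a1.
In check: no.
King squares — b1: attacked by Bh7; a2: attacked by Nc1; b2: attacked by Nd1.
Legal moves for Black: none.
Not in check and no legal moves → stalemate.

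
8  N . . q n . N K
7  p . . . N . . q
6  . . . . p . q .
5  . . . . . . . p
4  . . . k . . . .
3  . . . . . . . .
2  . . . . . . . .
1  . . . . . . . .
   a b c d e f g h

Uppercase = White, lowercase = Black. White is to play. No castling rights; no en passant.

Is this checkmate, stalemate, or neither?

checkmate

White to move; white king on h8.
In check: yes, from the black queen on h7.
King squares — g7: attacked by Qg6; h7: attacked by Qg6; g8: own knight.
Legal moves for White: none.
In check with no legal moves → checkmate.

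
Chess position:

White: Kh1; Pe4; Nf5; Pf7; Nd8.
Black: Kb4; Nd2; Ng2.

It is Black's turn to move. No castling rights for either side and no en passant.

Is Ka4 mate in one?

no

After Ka4: white king on h1; in check: no.
White is not in check, so this cannot be checkmate.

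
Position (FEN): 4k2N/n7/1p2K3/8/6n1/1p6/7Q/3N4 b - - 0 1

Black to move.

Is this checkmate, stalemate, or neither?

Black to move; black king on e8.
In check: no.
Legal moves for Black: Kf8, Kd8, Nc8, Nc6, Nb5, Nh6, Nf6, Ne5, Ne3, Nxh2, Nf2, b5, b2.
Black has 13 legal moves and is not in check → neither.

neither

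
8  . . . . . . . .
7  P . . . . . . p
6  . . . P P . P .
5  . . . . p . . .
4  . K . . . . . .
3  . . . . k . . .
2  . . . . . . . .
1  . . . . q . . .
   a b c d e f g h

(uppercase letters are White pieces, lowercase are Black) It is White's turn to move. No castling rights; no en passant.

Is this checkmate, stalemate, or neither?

White to move; white king on b4.
In check: yes, from the black queen on e1.
King squares — a3: available; b3: available; c3: attacked by Qe1; a4: available; c4: available; a5: attacked by Qe1; b5: available; c5: available.
Legal moves for White: Kc5, Kb5, Kc4, Ka4, Kb3, Ka3.
White is in check but has 6 legal moves → neither.

neither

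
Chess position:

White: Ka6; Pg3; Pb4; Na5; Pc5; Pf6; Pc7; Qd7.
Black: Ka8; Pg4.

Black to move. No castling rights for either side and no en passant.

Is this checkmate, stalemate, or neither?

stalemate

Black to move; black king on a8.
In check: no.
King squares — a7: attacked by Ka6; b7: attacked by Na5; b8: attacked by Pc7.
Legal moves for Black: none.
Not in check and no legal moves → stalemate.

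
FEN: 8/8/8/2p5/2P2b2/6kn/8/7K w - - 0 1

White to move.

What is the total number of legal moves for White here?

White to move; king on h1.
In check: no.
Legal moves: none.
Count: 0.

0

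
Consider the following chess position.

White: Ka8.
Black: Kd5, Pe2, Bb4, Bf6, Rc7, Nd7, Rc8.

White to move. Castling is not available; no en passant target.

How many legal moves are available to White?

White to move; king on a8.
In check: yes, from the black rook on c8.
Legal moves: none.
Count: 0.

0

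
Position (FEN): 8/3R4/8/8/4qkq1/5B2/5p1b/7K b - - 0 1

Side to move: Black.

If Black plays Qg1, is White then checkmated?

yes

After Qg1: white king on h1; in check: yes, from the black queen on g1.
King squares — g1: attacked by Pf2; g2: attacked by Qg1; h2: attacked by Qg1.
White has no legal moves → checkmate.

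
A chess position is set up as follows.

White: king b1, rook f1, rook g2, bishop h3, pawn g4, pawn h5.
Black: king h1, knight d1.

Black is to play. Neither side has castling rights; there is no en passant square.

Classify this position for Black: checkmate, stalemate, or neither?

Black to move; black king on h1.
In check: yes, from the white rook on f1.
King squares — g1: attacked by Rf1; g2: attacked by Bh3; h2: attacked by Rg2.
Legal moves for Black: none.
In check with no legal moves → checkmate.

checkmate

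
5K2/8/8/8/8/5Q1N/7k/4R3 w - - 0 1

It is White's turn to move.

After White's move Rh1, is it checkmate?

After Rh1: black king on h2; in check: yes, from the white rook on h1.
King squares — g1: attacked by Rh1; h1: attacked by Qf3; g2: attacked by Qf3; g3: attacked by Qf3; h3: attacked by Rh1.
Black has no legal moves → checkmate.

yes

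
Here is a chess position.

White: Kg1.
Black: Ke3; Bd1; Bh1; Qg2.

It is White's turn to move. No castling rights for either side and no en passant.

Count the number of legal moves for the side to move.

White to move; king on g1.
In check: yes, from the black queen on g2.
Legal moves: none.
Count: 0.

0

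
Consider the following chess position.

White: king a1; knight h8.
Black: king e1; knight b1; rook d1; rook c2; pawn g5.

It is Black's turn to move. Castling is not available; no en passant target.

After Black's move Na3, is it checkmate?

yes

After Na3: white king on a1; in check: yes, from the black rook on d1.
King squares — b1: attacked by Rd1; a2: attacked by Rc2; b2: attacked by Rc2.
White has no legal moves → checkmate.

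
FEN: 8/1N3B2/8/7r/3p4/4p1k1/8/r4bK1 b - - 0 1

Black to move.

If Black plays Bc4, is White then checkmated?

yes

After Bc4: white king on g1; in check: yes, from the black rook on a1.
King squares — f1: attacked by Ra1; h1: attacked by Ra1; f2: attacked by Pe3; g2: attacked by Kg3; h2: attacked by Kg3.
White has no legal moves → checkmate.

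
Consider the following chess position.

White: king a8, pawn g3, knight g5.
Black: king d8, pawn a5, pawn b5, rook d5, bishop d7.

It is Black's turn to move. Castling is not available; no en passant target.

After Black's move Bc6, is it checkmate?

After Bc6: white king on a8; in check: yes, from the black bishop on c6.
White has 2 legal replies: Kb8, Ka7.
In check but a legal move exists → not checkmate.

no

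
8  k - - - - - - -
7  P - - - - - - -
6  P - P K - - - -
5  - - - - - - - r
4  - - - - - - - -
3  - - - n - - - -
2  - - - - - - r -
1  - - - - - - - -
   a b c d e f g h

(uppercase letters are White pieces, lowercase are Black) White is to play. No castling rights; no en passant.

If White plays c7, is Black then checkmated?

no

After c7: black king on a8; in check: no.
Black is not in check, so this cannot be checkmate.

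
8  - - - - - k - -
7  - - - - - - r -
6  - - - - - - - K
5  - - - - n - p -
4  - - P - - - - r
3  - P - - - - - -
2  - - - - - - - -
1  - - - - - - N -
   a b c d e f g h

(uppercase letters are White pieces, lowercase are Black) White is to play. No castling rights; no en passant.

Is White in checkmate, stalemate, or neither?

checkmate

White to move; white king on h6.
In check: yes, from the black rook on h4.
King squares — g5: attacked by Rg7; h5: attacked by Rh4; g6: attacked by Ne5; g7: attacked by Kf8; h7: attacked by Rh4.
Legal moves for White: none.
In check with no legal moves → checkmate.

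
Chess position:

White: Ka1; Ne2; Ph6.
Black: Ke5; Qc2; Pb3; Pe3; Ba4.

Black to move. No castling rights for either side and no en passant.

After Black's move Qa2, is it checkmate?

yes

After Qa2: white king on a1; in check: yes, from the black queen on a2.
King squares — b1: attacked by Qa2; a2: attacked by Pb3; b2: attacked by Qa2.
White has no legal moves → checkmate.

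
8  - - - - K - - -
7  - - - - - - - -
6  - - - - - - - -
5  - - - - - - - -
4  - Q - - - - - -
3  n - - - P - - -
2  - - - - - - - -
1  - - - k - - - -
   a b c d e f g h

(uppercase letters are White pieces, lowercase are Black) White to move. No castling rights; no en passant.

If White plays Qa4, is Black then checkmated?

no

After Qa4: black king on d1; in check: yes, from the white queen on a4.
Black has 5 legal replies: Ke2, Kd2, Ke1, Kc1, Nc2.
In check but a legal move exists → not checkmate.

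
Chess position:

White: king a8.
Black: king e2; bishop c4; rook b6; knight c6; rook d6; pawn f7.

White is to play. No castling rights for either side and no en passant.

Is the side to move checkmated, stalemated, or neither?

stalemate

White to move; white king on a8.
In check: no.
King squares — a7: attacked by Nc6; b7: attacked by Rb6; b8: attacked by Rb6.
Legal moves for White: none.
Not in check and no legal moves → stalemate.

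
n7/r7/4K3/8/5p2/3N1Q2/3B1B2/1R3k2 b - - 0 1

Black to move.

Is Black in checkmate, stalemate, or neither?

Black to move; black king on f1.
In check: yes, from the white rook on b1.
King squares — e1: attacked by Rb1; g1: attacked by Rb1; e2: attacked by Qf3; f2: attacked by Nd3; g2: attacked by Qf3.
Legal moves for Black: none.
In check with no legal moves → checkmate.

checkmate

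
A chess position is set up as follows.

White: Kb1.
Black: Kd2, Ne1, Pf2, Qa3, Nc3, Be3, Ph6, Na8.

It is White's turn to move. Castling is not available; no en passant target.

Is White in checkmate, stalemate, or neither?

checkmate

White to move; white king on b1.
In check: yes, from the black knight on c3.
King squares — a1: attacked by Qa3; c1: attacked by Kd2; a2: attacked by Qa3; b2: attacked by Qa3; c2: attacked by Ne1.
Legal moves for White: none.
In check with no legal moves → checkmate.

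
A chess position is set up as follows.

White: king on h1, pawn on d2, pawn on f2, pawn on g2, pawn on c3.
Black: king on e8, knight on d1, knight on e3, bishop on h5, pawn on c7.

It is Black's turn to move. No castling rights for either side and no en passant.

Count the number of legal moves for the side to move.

22

Black to move; king on e8.
In check: no.
Legal moves: Kf8, Kd8, Kf7, Ke7, Kd7, Bf7, Bg6, Bg4, Bf3, Be2, Nf5, Nd5, Ng4, Nc4, Nxg2, Nc2, Nf1, Nxc3, Nxf2+, Nb2, c6, c5.
Count: 22.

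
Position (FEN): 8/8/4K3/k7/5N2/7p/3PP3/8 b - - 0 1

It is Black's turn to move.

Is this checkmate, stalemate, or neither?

neither

Black to move; black king on a5.
In check: no.
Legal moves for Black: Kb6, Ka6, Kb5, Kb4, Ka4, h2.
Black has 6 legal moves and is not in check → neither.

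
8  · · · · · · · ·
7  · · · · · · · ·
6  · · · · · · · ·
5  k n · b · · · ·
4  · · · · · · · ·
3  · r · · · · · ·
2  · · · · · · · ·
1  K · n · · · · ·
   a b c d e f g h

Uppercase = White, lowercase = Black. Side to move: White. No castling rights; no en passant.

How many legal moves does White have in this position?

0

White to move; king on a1.
In check: no.
Legal moves: none.
Count: 0.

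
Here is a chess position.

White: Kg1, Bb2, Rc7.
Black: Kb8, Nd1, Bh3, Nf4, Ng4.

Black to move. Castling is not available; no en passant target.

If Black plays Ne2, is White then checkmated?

After Ne2: white king on g1; in check: yes, from the black knight on e2.
White has 1 legal reply: Kh1.
In check but a legal move exists → not checkmate.

no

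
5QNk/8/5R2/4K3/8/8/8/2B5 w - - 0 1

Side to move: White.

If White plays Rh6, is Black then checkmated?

yes

After Rh6: black king on h8; in check: yes, from the white rook on h6.
King squares — g7: attacked by Qf8; h7: attacked by Rh6; g8: attacked by Qf8.
Black has no legal moves → checkmate.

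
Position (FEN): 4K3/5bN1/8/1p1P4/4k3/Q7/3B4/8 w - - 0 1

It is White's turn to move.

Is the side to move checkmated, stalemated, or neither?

White to move; white king on e8.
In check: yes, from the black bishop on f7.
Legal moves for White: Kf8, Kd8, Kxf7, Ke7, Kd7.
White is in check but has 5 legal moves → neither.

neither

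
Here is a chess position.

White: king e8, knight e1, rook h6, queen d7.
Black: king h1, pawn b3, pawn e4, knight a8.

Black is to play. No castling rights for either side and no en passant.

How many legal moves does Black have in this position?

Black to move; king on h1.
In check: yes, from the white rook on h6.
Legal moves: Kg1.
Count: 1.

1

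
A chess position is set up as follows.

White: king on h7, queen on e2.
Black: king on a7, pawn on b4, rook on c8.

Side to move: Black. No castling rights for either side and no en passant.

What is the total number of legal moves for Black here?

Black to move; king on a7.
In check: no.
Legal moves: Rh8+, Rg8, Rf8, Re8, Rd8, Rb8, Ra8, Rc7+, Rc6, Rc5, Rc4, Rc3, Rc2, Rc1, Kb8, Ka8, Kb7, Kb6, b3.
Count: 19.

19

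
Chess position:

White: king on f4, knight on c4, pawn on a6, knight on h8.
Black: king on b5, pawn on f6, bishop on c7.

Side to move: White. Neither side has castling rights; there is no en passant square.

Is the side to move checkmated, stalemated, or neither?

White to move; white king on f4.
In check: yes, from the black bishop on c7.
King squares — e3: available; f3: available; g3: attacked by Bc7; e4: available; g4: available; e5: attacked by Pf6; f5: available; g5: attacked by Pf6.
Legal moves for White: Kf5, Kg4, Ke4, Kf3, Ke3, Nd6+, Ne5.
White is in check but has 7 legal moves → neither.

neither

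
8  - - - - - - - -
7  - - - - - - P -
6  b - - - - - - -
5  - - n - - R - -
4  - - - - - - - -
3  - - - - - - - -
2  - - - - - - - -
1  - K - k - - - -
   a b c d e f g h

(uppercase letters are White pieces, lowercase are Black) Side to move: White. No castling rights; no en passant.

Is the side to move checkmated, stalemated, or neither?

neither

White to move; white king on b1.
In check: no.
Legal moves for White include: Rf8, Rf7, Rf6, Rh5, Rg5, Re5, Rd5+, Rxc5, Rf4, Rf3, Rf2, Rf1+, Kb2, Ka2, Ka1, g8=Q, g8=R, g8=B, ... (list truncated; more exist).
White has legal moves and is not in check → neither.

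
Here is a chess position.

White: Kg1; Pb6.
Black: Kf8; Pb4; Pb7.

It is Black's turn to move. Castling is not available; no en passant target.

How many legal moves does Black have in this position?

6

Black to move; king on f8.
In check: no.
Legal moves: Kg8, Ke8, Kg7, Kf7, Ke7, b3.
Count: 6.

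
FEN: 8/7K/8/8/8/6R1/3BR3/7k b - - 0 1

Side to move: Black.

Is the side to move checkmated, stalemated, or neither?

Black to move; black king on h1.
In check: no.
King squares — g1: attacked by Rg3; g2: attacked by Re2; h2: attacked by Re2.
Legal moves for Black: none.
Not in check and no legal moves → stalemate.

stalemate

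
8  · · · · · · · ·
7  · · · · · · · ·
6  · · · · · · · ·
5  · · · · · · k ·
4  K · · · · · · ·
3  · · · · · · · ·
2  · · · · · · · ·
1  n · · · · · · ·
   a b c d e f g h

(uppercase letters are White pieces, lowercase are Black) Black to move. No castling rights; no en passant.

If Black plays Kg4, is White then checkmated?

After Kg4: white king on a4; in check: no.
White is not in check, so this cannot be checkmate.

no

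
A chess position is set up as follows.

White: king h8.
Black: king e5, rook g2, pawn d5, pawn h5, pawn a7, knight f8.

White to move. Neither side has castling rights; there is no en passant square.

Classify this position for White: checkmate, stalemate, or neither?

White to move; white king on h8.
In check: no.
King squares — g7: attacked by Rg2; h7: attacked by Nf8; g8: attacked by Rg2.
Legal moves for White: none.
Not in check and no legal moves → stalemate.

stalemate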